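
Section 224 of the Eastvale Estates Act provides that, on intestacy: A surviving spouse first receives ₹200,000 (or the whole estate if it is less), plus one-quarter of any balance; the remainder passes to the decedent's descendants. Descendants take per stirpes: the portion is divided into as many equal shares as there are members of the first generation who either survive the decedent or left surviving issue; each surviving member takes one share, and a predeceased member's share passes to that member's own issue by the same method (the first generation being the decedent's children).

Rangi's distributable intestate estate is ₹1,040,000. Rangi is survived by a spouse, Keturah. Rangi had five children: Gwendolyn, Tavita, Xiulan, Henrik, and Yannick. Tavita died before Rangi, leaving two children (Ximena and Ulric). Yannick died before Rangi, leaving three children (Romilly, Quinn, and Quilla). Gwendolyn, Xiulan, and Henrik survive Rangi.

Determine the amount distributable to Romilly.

Romilly receives ₹42,000.

Keturah first takes ₹200,000, leaving a balance of ₹840,000. Keturah then takes one-quarter of the balance (₹210,000), for a total of ₹410,000. The remaining ₹630,000 passes to the descendants.
The descendants' portion (₹630,000) is divided into 5 shares of ₹126,000: Gwendolyn, Xiulan, and Henrik each take ₹126,000; Tavita's ₹126,000 share passes to Tavita's issue; Yannick's ₹126,000 share passes to Yannick's issue.
Tavita's share (₹126,000) is divided into 2 shares of ₹63,000: Ximena and Ulric each take ₹63,000.
Yannick's share (₹126,000) is divided into 3 shares of ₹42,000: Romilly, Quinn, and Quilla each take ₹42,000.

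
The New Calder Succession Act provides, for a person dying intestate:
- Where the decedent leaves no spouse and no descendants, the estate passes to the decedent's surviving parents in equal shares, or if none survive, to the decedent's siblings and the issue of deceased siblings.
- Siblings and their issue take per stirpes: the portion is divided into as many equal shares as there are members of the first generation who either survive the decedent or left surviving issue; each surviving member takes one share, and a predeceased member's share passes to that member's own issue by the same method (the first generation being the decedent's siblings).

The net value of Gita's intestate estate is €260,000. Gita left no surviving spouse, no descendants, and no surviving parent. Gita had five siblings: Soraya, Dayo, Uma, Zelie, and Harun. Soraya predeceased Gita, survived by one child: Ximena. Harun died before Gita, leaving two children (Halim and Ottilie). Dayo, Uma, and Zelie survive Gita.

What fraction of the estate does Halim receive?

The entire €260,000 passes to the siblings and their issue.
That amount (€260,000) is divided into 5 shares of €52,000: Dayo, Uma, and Zelie each take €52,000; Soraya's €52,000 share passes to Soraya's issue; Harun's €52,000 share passes to Harun's issue.
Soraya's share (€52,000) passes entirely to Ximena.
Harun's share (€52,000) is divided into 2 shares of €26,000: Halim and Ottilie each take €26,000.

Halim receives 1/10 of the estate.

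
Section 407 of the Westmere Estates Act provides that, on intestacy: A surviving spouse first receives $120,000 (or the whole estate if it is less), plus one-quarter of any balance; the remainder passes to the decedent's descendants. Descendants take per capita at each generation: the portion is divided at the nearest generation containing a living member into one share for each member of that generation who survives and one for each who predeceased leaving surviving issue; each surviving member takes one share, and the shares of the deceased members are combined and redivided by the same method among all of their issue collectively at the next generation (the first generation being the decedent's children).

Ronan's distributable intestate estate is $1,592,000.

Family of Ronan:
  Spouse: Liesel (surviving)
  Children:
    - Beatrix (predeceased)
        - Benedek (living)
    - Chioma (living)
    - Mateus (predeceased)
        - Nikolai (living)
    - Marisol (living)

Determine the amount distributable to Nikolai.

Liesel first takes $120,000, leaving a balance of $1,472,000. Liesel then takes one-quarter of the balance ($368,000), for a total of $488,000. The remaining $1,104,000 passes to the descendants.
The descendants' portion ($1,104,000) is divided at the children's generation into 4 shares of $276,000. Chioma and Marisol each take $276,000. The 2 shares of the deceased (Beatrix and Mateus) are combined into a pool of $552,000.
That pool ($552,000) is divided at the grandchildren's generation equally among Benedek and Nikolai: $276,000 each.

Nikolai receives $276,000.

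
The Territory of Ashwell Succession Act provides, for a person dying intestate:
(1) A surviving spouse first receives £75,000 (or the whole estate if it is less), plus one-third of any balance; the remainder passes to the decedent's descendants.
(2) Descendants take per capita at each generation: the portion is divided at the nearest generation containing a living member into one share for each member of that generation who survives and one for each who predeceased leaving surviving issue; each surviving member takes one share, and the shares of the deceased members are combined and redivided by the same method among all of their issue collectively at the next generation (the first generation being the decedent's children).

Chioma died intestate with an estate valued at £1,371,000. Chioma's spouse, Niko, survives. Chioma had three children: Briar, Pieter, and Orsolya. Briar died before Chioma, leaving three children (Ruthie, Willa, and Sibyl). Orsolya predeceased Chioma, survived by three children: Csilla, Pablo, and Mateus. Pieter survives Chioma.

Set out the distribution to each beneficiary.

Niko: £507,000; Ruthie: £96,000; Willa: £96,000; Sibyl: £96,000; Pieter: £288,000; Csilla: £96,000; Pablo: £96,000; Mateus: £96,000

Niko first takes £75,000, leaving a balance of £1,296,000. Niko then takes one-third of the balance (£432,000), for a total of £507,000. The remaining £864,000 passes to the descendants.
The descendants' portion (£864,000) is divided at the children's generation into 3 shares of £288,000. Pieter takes £288,000. The 2 shares of the deceased (Briar and Orsolya) are combined into a pool of £576,000.
That pool (£576,000) is divided at the grandchildren's generation equally among Ruthie, Willa, Sibyl, Csilla, Pablo, and Mateus: £96,000 each.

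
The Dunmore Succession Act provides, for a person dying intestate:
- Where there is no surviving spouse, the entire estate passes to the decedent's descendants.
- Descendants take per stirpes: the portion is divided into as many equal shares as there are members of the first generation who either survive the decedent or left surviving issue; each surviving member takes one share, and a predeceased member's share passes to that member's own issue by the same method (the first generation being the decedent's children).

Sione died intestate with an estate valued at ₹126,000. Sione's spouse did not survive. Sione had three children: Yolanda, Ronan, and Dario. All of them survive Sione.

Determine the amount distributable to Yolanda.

Yolanda receives ₹42,000.

The entire ₹126,000 passes to the descendants.
That amount (₹126,000) is divided into 3 shares of ₹42,000: Yolanda, Ronan, and Dario each take ₹42,000.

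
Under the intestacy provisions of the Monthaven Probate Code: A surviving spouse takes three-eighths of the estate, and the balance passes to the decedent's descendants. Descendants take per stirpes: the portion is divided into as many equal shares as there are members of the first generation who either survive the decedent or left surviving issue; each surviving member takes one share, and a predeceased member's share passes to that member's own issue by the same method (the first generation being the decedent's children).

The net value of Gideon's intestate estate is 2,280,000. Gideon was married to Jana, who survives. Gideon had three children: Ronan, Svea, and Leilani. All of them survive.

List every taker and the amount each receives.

Jana takes three-eighths of 2,280,000 = 855,000. The remaining 1,425,000 passes to the descendants.
The descendants' portion (1,425,000) is divided into 3 shares of 475,000: Ronan, Svea, and Leilani each take 475,000.

Jana: 855,000; Ronan: 475,000; Svea: 475,000; Leilani: 475,000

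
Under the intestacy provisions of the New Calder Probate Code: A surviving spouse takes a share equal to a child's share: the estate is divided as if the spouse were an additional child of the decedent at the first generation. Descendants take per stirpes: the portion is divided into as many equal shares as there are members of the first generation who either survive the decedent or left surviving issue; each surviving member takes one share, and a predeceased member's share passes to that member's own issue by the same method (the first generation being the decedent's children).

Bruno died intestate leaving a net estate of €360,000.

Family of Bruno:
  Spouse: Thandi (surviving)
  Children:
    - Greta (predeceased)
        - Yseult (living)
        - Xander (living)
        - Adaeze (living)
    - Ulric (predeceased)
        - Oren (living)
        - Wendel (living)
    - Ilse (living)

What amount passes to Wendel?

Wendel receives €45,000.

The spouse counts as an additional share at the children's level, so there are 4 primary shares of €90,000. Thandi takes one such share (€90,000).
The children's combined portion (€270,000) is divided into 3 shares of €90,000: Ilse takes €90,000; Greta's €90,000 share passes to Greta's issue; Ulric's €90,000 share passes to Ulric's issue.
Greta's share (€90,000) is divided into 3 shares of €30,000: Yseult, Xander, and Adaeze each take €30,000.
Ulric's share (€90,000) is divided into 2 shares of €45,000: Oren and Wendel each take €45,000.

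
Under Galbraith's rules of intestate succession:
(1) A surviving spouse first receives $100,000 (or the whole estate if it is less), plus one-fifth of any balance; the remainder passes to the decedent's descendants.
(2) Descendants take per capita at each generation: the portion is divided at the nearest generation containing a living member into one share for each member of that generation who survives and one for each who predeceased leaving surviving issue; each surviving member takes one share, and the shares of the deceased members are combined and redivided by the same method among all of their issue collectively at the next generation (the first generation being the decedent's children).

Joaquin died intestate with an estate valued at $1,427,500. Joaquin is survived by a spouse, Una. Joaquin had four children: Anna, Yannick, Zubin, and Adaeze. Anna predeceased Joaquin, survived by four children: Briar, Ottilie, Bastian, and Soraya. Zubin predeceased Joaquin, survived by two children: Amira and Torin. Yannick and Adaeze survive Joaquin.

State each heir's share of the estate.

Una: $365,500; Briar: $88,500; Ottilie: $88,500; Bastian: $88,500; Soraya: $88,500; Yannick: $265,500; Amira: $88,500; Torin: $88,500; Adaeze: $265,500

Una first takes $100,000, leaving a balance of $1,327,500. Una then takes one-fifth of the balance ($265,500), for a total of $365,500. The remaining $1,062,000 passes to the descendants.
The descendants' portion ($1,062,000) is divided at the children's generation into 4 shares of $265,500. Yannick and Adaeze each take $265,500. The 2 shares of the deceased (Anna and Zubin) are combined into a pool of $531,000.
That pool ($531,000) is divided at the grandchildren's generation equally among Briar, Ottilie, Bastian, Soraya, Amira, and Torin: $88,500 each.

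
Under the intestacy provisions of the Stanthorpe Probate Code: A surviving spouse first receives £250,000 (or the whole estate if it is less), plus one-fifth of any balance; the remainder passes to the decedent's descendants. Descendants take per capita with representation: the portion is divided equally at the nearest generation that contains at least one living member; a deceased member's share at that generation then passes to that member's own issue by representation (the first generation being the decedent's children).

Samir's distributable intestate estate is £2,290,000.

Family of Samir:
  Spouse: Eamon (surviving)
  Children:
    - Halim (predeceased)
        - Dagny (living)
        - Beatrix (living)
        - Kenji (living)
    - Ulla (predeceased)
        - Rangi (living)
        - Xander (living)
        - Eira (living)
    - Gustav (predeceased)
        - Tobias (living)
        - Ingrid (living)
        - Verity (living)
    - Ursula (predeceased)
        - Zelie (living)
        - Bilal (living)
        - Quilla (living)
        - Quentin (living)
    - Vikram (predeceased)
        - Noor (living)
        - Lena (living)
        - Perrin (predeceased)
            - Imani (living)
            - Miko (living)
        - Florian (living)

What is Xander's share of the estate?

Eamon first takes £250,000, leaving a balance of £2,040,000. Eamon then takes one-fifth of the balance (£408,000), for a total of £658,000. The remaining £1,632,000 passes to the descendants.
No child survives, so the initial division is made at the grandchildren's generation.
The descendants' portion (£1,632,000) is divided into 17 shares of £96,000: Dagny, Beatrix, Kenji, Rangi, Xander, Eira, Tobias, Ingrid, Verity, Zelie, Bilal, Quilla, Quentin, Noor, Lena, and Florian each take £96,000; Perrin's £96,000 share passes to Perrin's issue.
Perrin's share (£96,000) is divided into 2 shares of £48,000: Imani and Miko each take £48,000.

Xander receives £96,000.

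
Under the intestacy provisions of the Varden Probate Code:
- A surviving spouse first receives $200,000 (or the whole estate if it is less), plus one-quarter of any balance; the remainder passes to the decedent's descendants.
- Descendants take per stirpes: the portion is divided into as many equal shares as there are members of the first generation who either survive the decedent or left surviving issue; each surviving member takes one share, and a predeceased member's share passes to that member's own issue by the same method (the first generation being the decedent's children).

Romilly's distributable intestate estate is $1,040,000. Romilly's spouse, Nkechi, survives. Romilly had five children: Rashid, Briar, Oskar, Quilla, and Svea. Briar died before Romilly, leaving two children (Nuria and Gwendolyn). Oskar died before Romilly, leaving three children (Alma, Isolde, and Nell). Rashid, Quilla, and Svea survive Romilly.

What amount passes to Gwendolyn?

Gwendolyn receives $63,000.

Nkechi first takes $200,000, leaving a balance of $840,000. Nkechi then takes one-quarter of the balance ($210,000), for a total of $410,000. The remaining $630,000 passes to the descendants.
The descendants' portion ($630,000) is divided into 5 shares of $126,000: Rashid, Quilla, and Svea each take $126,000; Briar's $126,000 share passes to Briar's issue; Oskar's $126,000 share passes to Oskar's issue.
Briar's share ($126,000) is divided into 2 shares of $63,000: Nuria and Gwendolyn each take $63,000.
Oskar's share ($126,000) is divided into 3 shares of $42,000: Alma, Isolde, and Nell each take $42,000.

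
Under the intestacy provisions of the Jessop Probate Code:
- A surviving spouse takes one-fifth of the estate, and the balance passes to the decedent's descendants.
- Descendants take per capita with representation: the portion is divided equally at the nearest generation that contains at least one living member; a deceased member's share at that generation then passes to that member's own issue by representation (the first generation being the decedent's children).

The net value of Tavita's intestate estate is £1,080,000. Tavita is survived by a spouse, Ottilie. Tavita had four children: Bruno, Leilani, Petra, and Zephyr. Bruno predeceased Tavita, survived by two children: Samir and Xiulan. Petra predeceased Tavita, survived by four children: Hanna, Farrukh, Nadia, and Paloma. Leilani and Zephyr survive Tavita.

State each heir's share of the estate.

Ottilie: £216,000; Samir: £108,000; Xiulan: £108,000; Leilani: £216,000; Hanna: £54,000; Farrukh: £54,000; Nadia: £54,000; Paloma: £54,000; Zephyr: £216,000

Ottilie takes one-fifth of £1,080,000 = £216,000. The remaining £864,000 passes to the descendants.
The descendants' portion (£864,000) is divided into 4 shares of £216,000: Leilani and Zephyr each take £216,000; Bruno's £216,000 share passes to Bruno's issue; Petra's £216,000 share passes to Petra's issue.
Bruno's share (£216,000) is divided into 2 shares of £108,000: Samir and Xiulan each take £108,000.
Petra's share (£216,000) is divided into 4 shares of £54,000: Hanna, Farrukh, Nadia, and Paloma each take £54,000.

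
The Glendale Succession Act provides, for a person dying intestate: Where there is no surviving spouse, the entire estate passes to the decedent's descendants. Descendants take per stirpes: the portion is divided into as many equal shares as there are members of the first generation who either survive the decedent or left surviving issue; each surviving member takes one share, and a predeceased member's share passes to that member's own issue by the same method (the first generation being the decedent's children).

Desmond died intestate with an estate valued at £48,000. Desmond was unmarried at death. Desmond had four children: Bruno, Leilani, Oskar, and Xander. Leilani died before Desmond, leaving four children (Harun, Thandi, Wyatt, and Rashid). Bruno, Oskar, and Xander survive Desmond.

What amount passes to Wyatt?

The entire £48,000 passes to the descendants.
That amount (£48,000) is divided into 4 shares of £12,000: Bruno, Oskar, and Xander each take £12,000; Leilani's £12,000 share passes to Leilani's issue.
Leilani's share (£12,000) is divided into 4 shares of £3,000: Harun, Thandi, Wyatt, and Rashid each take £3,000.

Wyatt receives £3,000.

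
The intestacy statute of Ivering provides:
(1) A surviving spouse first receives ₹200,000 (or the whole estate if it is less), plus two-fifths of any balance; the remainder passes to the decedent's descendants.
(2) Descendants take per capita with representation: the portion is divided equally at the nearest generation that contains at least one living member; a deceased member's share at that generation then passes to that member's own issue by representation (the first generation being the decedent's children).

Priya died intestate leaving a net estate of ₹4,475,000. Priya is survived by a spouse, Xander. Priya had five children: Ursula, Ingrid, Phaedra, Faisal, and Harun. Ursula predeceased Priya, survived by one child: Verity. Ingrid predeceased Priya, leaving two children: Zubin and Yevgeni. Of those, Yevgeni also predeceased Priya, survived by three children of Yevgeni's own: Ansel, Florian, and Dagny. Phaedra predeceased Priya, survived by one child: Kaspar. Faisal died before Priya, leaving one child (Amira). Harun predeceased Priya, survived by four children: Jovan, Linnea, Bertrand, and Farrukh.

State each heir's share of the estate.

Xander first takes ₹200,000, leaving a balance of ₹4,275,000. Xander then takes two-fifths of the balance (₹1,710,000), for a total of ₹1,910,000. The remaining ₹2,565,000 passes to the descendants.
No child survives, so the initial division is made at the grandchildren's generation.
The descendants' portion (₹2,565,000) is divided into 9 shares of ₹285,000: Verity, Zubin, Kaspar, Amira, Jovan, Linnea, Bertrand, and Farrukh each take ₹285,000; Yevgeni's ₹285,000 share passes to Yevgeni's issue.
Yevgeni's share (₹285,000) is divided into 3 shares of ₹95,000: Ansel, Florian, and Dagny each take ₹95,000.

Xander: ₹1,910,000; Verity: ₹285,000; Zubin: ₹285,000; Ansel: ₹95,000; Florian: ₹95,000; Dagny: ₹95,000; Kaspar: ₹285,000; Amira: ₹285,000; Jovan: ₹285,000; Linnea: ₹285,000; Bertrand: ₹285,000; Farrukh: ₹285,000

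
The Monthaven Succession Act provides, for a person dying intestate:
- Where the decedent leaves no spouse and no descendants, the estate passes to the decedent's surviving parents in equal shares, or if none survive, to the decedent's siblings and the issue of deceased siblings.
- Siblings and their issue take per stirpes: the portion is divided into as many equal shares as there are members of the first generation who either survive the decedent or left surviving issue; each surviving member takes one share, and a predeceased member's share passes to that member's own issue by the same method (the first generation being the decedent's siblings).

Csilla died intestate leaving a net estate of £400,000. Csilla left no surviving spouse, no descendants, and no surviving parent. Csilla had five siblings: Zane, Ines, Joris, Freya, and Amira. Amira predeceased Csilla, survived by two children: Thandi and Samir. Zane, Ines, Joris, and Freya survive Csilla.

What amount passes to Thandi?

The entire £400,000 passes to the siblings and their issue.
That amount (£400,000) is divided into 5 shares of £80,000: Zane, Ines, Joris, and Freya each take £80,000; Amira's £80,000 share passes to Amira's issue.
Amira's share (£80,000) is divided into 2 shares of £40,000: Thandi and Samir each take £40,000.

Thandi receives £40,000.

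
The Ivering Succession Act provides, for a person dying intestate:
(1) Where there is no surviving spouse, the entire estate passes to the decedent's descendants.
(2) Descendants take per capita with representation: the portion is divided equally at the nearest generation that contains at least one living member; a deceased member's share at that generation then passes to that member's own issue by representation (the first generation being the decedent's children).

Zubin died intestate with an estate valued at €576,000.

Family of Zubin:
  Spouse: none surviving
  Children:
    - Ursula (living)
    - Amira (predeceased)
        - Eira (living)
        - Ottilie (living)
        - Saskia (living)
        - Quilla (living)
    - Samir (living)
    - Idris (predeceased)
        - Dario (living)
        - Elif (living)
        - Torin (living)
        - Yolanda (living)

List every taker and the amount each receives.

Ursula: €144,000; Eira: €36,000; Ottilie: €36,000; Saskia: €36,000; Quilla: €36,000; Samir: €144,000; Dario: €36,000; Elif: €36,000; Torin: €36,000; Yolanda: €36,000

The entire €576,000 passes to the descendants.
That amount (€576,000) is divided into 4 shares of €144,000: Ursula and Samir each take €144,000; Amira's €144,000 share passes to Amira's issue; Idris's €144,000 share passes to Idris's issue.
Amira's share (€144,000) is divided into 4 shares of €36,000: Eira, Ottilie, Saskia, and Quilla each take €36,000.
Idris's share (€144,000) is divided into 4 shares of €36,000: Dario, Elif, Torin, and Yolanda each take €36,000.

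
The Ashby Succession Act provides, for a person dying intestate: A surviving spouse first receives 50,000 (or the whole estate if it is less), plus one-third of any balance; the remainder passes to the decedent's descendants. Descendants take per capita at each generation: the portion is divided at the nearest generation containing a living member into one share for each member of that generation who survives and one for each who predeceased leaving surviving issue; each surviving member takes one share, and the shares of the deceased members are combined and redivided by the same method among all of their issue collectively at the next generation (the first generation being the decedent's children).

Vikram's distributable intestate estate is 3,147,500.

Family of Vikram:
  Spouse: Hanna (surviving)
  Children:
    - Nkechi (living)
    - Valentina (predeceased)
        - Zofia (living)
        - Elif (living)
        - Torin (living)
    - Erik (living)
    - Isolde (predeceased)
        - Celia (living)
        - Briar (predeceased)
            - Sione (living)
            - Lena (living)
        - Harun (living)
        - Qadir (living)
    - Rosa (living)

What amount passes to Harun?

Harun receives 118,000.

Hanna first takes 50,000, leaving a balance of 3,097,500. Hanna then takes one-third of the balance (1,032,500), for a total of 1,082,500. The remaining 2,065,000 passes to the descendants.
The descendants' portion (2,065,000) is divided at the children's generation into 5 shares of 413,000. Nkechi, Erik, and Rosa each take 413,000. The 2 shares of the deceased (Valentina and Isolde) are combined into a pool of 826,000.
That pool (826,000) is divided at the grandchildren's generation into 7 shares of 118,000. Zofia, Elif, Torin, Celia, Harun, and Qadir each take 118,000. The remaining share for the deceased Briar (118,000) is carried to the next generation.
That pool (118,000) is divided at the great-grandchildren's generation equally among Sione and Lena: 59,000 each.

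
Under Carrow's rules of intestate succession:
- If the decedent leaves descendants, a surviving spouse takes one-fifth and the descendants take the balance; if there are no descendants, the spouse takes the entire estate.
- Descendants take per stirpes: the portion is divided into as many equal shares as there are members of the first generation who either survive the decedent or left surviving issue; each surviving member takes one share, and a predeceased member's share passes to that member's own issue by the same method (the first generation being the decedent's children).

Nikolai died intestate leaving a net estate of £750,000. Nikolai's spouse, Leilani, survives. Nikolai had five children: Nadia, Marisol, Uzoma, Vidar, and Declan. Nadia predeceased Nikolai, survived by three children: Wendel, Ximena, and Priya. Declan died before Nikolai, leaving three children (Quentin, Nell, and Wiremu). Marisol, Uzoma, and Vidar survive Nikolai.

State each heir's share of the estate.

Leilani: £150,000; Wendel: £40,000; Ximena: £40,000; Priya: £40,000; Marisol: £120,000; Uzoma: £120,000; Vidar: £120,000; Quentin: £40,000; Nell: £40,000; Wiremu: £40,000

Leilani takes one-fifth of £750,000 = £150,000. The remaining £600,000 passes to the descendants.
The descendants' portion (£600,000) is divided into 5 shares of £120,000: Marisol, Uzoma, and Vidar each take £120,000; Nadia's £120,000 share passes to Nadia's issue; Declan's £120,000 share passes to Declan's issue.
Nadia's share (£120,000) is divided into 3 shares of £40,000: Wendel, Ximena, and Priya each take £40,000.
Declan's share (£120,000) is divided into 3 shares of £40,000: Quentin, Nell, and Wiremu each take £40,000.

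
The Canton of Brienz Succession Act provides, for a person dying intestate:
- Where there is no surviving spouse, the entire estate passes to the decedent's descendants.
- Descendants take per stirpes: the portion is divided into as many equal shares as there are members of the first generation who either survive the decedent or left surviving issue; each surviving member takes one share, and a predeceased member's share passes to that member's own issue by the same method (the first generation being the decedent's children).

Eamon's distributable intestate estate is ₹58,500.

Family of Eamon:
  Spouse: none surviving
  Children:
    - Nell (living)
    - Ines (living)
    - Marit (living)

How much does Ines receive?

The entire ₹58,500 passes to the descendants.
That amount (₹58,500) is divided into 3 shares of ₹19,500: Nell, Ines, and Marit each take ₹19,500.

Ines receives ₹19,500.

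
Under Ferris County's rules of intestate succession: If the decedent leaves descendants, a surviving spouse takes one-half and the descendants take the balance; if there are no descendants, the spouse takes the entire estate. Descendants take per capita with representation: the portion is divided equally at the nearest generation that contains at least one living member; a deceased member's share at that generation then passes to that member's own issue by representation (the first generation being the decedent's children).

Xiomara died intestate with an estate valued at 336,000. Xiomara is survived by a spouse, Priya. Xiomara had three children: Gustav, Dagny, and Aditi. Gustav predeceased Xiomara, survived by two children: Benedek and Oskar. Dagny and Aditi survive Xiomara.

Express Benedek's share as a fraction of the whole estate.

Benedek receives 1/12 of the estate.

Priya takes one-half of 336,000 = 168,000. The remaining 168,000 passes to the descendants.
The descendants' portion (168,000) is divided into 3 shares of 56,000: Dagny and Aditi each take 56,000; Gustav's 56,000 share passes to Gustav's issue.
Gustav's share (56,000) is divided into 2 shares of 28,000: Benedek and Oskar each take 28,000.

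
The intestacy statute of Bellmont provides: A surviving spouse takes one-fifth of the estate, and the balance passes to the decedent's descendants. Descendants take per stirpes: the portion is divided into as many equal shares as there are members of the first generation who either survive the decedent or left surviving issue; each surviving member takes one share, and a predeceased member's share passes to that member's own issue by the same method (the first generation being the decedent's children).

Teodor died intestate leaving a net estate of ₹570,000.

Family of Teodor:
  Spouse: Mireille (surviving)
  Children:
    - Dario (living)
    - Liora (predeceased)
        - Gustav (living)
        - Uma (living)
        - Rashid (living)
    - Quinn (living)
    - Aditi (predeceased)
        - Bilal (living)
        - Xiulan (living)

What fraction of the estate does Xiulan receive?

Xiulan receives 1/10 of the estate.

Mireille takes one-fifth of ₹570,000 = ₹114,000. The remaining ₹456,000 passes to the descendants.
The descendants' portion (₹456,000) is divided into 4 shares of ₹114,000: Dario and Quinn each take ₹114,000; Liora's ₹114,000 share passes to Liora's issue; Aditi's ₹114,000 share passes to Aditi's issue.
Liora's share (₹114,000) is divided into 3 shares of ₹38,000: Gustav, Uma, and Rashid each take ₹38,000.
Aditi's share (₹114,000) is divided into 2 shares of ₹57,000: Bilal and Xiulan each take ₹57,000.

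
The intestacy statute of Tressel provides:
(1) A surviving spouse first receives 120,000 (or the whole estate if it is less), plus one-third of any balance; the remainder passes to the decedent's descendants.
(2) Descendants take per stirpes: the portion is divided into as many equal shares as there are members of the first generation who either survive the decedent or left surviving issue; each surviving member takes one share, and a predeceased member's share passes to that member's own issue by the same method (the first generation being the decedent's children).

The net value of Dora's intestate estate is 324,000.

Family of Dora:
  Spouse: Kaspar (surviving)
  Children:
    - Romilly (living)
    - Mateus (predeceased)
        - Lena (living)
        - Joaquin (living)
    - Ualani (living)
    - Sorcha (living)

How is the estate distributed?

Kaspar first takes 120,000, leaving a balance of 204,000. Kaspar then takes one-third of the balance (68,000), for a total of 188,000. The remaining 136,000 passes to the descendants.
The descendants' portion (136,000) is divided into 4 shares of 34,000: Romilly, Ualani, and Sorcha each take 34,000; Mateus's 34,000 share passes to Mateus's issue.
Mateus's share (34,000) is divided into 2 shares of 17,000: Lena and Joaquin each take 17,000.

Kaspar: 188,000; Romilly: 34,000; Lena: 17,000; Joaquin: 17,000; Ualani: 34,000; Sorcha: 34,000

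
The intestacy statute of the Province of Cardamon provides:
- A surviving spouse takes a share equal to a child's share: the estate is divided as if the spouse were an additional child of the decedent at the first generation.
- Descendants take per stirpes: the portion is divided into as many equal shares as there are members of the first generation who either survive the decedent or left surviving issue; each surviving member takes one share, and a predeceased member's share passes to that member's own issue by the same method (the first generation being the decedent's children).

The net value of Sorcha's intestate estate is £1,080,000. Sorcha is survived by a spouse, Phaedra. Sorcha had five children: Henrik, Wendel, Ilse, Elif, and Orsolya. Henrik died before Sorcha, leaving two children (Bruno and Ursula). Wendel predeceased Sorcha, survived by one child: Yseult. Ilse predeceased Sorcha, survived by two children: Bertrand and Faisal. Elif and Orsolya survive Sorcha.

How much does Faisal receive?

The spouse counts as an additional share at the children's level, so there are 6 primary shares of £180,000. Phaedra takes one such share (£180,000).
The children's combined portion (£900,000) is divided into 5 shares of £180,000: Elif and Orsolya each take £180,000; Henrik's £180,000 share passes to Henrik's issue; Wendel's £180,000 share passes to Wendel's issue; Ilse's £180,000 share passes to Ilse's issue.
Henrik's share (£180,000) is divided into 2 shares of £90,000: Bruno and Ursula each take £90,000.
Wendel's share (£180,000) passes entirely to Yseult.
Ilse's share (£180,000) is divided into 2 shares of £90,000: Bertrand and Faisal each take £90,000.

Faisal receives £90,000.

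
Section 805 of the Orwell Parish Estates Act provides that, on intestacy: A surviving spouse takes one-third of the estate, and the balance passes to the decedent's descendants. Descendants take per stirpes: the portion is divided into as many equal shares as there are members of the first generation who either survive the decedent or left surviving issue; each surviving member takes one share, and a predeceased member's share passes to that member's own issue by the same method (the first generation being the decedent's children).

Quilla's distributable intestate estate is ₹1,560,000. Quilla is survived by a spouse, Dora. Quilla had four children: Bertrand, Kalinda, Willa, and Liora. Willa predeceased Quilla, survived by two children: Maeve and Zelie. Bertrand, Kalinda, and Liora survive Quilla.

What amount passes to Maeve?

Dora takes one-third of ₹1,560,000 = ₹520,000. The remaining ₹1,040,000 passes to the descendants.
The descendants' portion (₹1,040,000) is divided into 4 shares of ₹260,000: Bertrand, Kalinda, and Liora each take ₹260,000; Willa's ₹260,000 share passes to Willa's issue.
Willa's share (₹260,000) is divided into 2 shares of ₹130,000: Maeve and Zelie each take ₹130,000.

Maeve receives ₹130,000.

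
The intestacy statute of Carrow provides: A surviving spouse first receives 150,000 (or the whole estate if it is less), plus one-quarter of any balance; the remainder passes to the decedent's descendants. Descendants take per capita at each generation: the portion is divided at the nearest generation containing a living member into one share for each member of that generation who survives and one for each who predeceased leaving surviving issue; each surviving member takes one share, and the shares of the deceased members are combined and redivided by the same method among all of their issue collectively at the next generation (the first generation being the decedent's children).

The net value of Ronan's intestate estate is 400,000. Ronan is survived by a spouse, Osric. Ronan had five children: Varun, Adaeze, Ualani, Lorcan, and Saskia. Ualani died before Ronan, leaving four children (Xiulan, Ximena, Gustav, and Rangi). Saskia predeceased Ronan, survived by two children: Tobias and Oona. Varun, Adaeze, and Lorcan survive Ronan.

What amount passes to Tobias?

Osric first takes 150,000, leaving a balance of 250,000. Osric then takes one-quarter of the balance (62,500), for a total of 212,500. The remaining 187,500 passes to the descendants.
The descendants' portion (187,500) is divided at the children's generation into 5 shares of 37,500. Varun, Adaeze, and Lorcan each take 37,500. The 2 shares of the deceased (Ualani and Saskia) are combined into a pool of 75,000.
That pool (75,000) is divided at the grandchildren's generation equally among Xiulan, Ximena, Gustav, Rangi, Tobias, and Oona: 12,500 each.

Tobias receives 12,500.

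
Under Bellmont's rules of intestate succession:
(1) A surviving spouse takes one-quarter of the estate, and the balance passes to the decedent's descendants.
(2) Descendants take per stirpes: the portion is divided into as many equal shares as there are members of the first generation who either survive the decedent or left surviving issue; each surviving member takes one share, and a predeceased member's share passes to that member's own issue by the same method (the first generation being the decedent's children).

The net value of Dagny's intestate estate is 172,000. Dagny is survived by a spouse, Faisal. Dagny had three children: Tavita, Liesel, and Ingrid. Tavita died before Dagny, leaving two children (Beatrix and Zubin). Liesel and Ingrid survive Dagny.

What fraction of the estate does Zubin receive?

Faisal takes one-quarter of 172,000 = 43,000. The remaining 129,000 passes to the descendants.
The descendants' portion (129,000) is divided into 3 shares of 43,000: Liesel and Ingrid each take 43,000; Tavita's 43,000 share passes to Tavita's issue.
Tavita's share (43,000) is divided into 2 shares of 21,500: Beatrix and Zubin each take 21,500.

Zubin receives 1/8 of the estate.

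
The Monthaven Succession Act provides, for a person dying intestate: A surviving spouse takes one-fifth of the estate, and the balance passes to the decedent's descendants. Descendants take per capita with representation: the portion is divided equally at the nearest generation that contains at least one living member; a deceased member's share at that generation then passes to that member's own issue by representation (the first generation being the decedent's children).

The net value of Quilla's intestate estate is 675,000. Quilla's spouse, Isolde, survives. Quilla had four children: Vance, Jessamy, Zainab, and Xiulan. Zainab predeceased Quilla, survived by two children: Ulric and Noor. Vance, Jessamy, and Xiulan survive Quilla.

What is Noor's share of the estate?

Noor receives 67,500.

Isolde takes one-fifth of 675,000 = 135,000. The remaining 540,000 passes to the descendants.
The descendants' portion (540,000) is divided into 4 shares of 135,000: Vance, Jessamy, and Xiulan each take 135,000; Zainab's 135,000 share passes to Zainab's issue.
Zainab's share (135,000) is divided into 2 shares of 67,500: Ulric and Noor each take 67,500.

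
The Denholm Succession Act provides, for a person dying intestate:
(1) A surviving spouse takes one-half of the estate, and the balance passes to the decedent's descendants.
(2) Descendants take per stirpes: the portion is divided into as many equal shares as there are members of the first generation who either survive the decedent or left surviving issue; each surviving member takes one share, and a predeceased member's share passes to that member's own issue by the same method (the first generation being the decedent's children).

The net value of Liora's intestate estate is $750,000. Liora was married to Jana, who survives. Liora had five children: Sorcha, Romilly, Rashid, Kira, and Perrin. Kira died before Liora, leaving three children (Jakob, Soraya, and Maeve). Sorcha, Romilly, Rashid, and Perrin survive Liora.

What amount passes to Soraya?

Jana takes one-half of $750,000 = $375,000. The remaining $375,000 passes to the descendants.
The descendants' portion ($375,000) is divided into 5 shares of $75,000: Sorcha, Romilly, Rashid, and Perrin each take $75,000; Kira's $75,000 share passes to Kira's issue.
Kira's share ($75,000) is divided into 3 shares of $25,000: Jakob, Soraya, and Maeve each take $25,000.

Soraya receives $25,000.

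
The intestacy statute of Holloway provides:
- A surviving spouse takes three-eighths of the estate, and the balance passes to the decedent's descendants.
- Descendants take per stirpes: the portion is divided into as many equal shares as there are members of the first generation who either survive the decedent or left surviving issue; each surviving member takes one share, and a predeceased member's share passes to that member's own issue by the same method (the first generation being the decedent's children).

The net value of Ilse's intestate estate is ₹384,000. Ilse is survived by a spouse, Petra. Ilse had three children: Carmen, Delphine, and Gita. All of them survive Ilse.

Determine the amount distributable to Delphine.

Petra takes three-eighths of ₹384,000 = ₹144,000. The remaining ₹240,000 passes to the descendants.
The descendants' portion (₹240,000) is divided into 3 shares of ₹80,000: Carmen, Delphine, and Gita each take ₹80,000.

Delphine receives ₹80,000.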